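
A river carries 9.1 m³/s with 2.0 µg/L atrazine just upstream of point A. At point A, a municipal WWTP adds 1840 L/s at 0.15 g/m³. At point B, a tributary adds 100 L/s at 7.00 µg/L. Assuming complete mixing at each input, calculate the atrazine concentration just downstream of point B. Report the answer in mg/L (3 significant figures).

2.0 µg/L = 0.002 mg/L.
1840 L/s = 1.84 m³/s.
After input A: C = (9.1·0.002 + 1.84·0.15) / 10.94 = 0.02689 mg/L.
100 L/s = 0.1 m³/s.
7.00 µg/L = 0.007 mg/L.
After input B: C = (10.94·0.02689 + 0.1·0.007) / 11.04 = 0.02671 mg/L.

0.0267 mg/L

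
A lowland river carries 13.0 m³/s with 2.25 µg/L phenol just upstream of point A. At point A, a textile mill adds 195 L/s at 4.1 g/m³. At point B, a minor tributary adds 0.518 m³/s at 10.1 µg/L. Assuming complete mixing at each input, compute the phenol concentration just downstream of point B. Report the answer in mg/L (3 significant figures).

0.0608 mg/L

2.25 µg/L = 0.00225 mg/L.
195 L/s = 0.195 m³/s.
After input A: C = (13·0.00225 + 0.195·4.1) / 13.2 = 0.06281 mg/L.
10.1 µg/L = 0.0101 mg/L.
After input B: C = (13.2·0.06281 + 0.518·0.0101) / 13.71 = 0.06082 mg/L.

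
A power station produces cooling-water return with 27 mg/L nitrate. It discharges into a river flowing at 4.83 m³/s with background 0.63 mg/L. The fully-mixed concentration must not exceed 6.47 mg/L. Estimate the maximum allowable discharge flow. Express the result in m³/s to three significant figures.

1.37 m³/s

Mass balance at complete mixing: C_std·(Q_w + Q_r) = Q_w·C_e + Q_r·C_b.
Rearranging, Q_w = Q_r·(C_std − C_b)/(C_e − C_std) = 4.83·(6.47 − 0.63) / (27 − 6.47) = 1.374 m³/s.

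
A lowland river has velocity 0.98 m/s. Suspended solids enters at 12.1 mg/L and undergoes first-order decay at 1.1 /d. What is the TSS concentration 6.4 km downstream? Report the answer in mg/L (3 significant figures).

Travel time t = 6.4 km / 0.98 m/s = 6400/0.98 = 6531 s = 0.07559 d.
First-order decay: C = 12.1·exp(−1.1·0.07559) = 12.1·0.9202 = 11.13 mg/L.

11.1 mg/L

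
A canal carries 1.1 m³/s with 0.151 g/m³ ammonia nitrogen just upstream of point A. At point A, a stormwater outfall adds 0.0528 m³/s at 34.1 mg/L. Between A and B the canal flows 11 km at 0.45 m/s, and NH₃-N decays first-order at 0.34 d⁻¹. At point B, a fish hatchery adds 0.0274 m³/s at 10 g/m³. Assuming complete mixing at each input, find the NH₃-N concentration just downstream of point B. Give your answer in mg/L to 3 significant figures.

After input A: C = (1.1·0.151 + 0.0528·34.1) / 1.153 = 1.706 mg/L.
Over the 11 km reach to input B (t = 2.444e+04 s = 0.2829 d), decay gives C = 1.706·exp(−0.34·0.2829) = 1.549 mg/L.
After input B: C = (1.153·1.549 + 0.0274·10) / 1.18 = 1.746 mg/L.

1.75 mg/L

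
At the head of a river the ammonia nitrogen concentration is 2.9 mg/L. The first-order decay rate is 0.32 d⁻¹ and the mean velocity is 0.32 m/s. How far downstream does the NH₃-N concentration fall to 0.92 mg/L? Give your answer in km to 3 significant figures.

From C = C₀·e^(−kt), t = ln(C₀/C)/k = ln(2.9/0.92)/0.32 = 1.148/0.32 = 3.588 d.
Distance = v·t = 0.32 m/s × 3.1e+05 s = 9.92e+04 m = 99.2 km.

99.2 km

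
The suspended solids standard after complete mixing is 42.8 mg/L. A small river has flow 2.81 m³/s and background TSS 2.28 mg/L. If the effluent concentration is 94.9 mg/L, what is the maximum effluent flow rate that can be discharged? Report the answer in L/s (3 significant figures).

2190 L/s

Mass balance at complete mixing: C_std·(Q_w + Q_r) = Q_w·C_e + Q_r·C_b.
Rearranging, Q_w = Q_r·(C_std − C_b)/(C_e − C_std) = 2.81·(42.8 − 2.28) / (94.9 − 42.8) = 2.185 m³/s.
= 2185 L/s.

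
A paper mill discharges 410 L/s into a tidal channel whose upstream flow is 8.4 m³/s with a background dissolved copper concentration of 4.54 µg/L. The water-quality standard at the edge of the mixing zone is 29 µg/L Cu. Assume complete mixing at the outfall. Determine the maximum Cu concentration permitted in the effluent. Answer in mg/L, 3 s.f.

410 L/s = 0.41 m³/s.
4.54 µg/L = 0.00454 mg/L.
29 µg/L = 0.029 mg/L.
Mass balance: 0.029·8.81 = 0.41·Cₑ + 8.4·0.00454.
Cₑ = (0.2555 − 0.03814) / 0.41 = 0.5301 mg/L.

0.530 mg/L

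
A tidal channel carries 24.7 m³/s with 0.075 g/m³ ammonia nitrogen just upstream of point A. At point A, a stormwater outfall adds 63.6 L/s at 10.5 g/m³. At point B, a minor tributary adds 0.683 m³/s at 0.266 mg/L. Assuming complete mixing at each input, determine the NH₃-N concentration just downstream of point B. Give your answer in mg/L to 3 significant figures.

63.6 L/s = 0.0636 m³/s.
After input A: C = (24.7·0.075 + 0.0636·10.5) / 24.76 = 0.1018 mg/L.
After input B: C = (24.76·0.1018 + 0.683·0.266) / 25.45 = 0.1062 mg/L.

0.106 mg/L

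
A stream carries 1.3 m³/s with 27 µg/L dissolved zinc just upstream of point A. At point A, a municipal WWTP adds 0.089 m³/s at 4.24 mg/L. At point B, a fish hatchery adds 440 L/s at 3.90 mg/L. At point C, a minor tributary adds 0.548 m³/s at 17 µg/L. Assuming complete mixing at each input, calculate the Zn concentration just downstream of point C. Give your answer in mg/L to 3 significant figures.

0.899 mg/L

27 µg/L = 0.027 mg/L.
After input A: C = (1.3·0.027 + 0.089·4.24) / 1.389 = 0.2969 mg/L.
440 L/s = 0.44 m³/s.
After input B: C = (1.389·0.2969 + 0.44·3.9) / 1.829 = 1.164 mg/L.
17 µg/L = 0.017 mg/L.
After input C: C = (1.829·1.164 + 0.548·0.017) / 2.377 = 0.8994 mg/L.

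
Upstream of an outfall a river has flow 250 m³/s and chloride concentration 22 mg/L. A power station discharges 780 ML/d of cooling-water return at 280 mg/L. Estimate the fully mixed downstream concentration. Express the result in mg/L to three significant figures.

31.0 mg/L

780 ML/d = 9.028 m³/s.
Flow-weighted mixing gives C = (9.028·280 + 250·22) / (9.028 + 250) = 8028/259 = 30.99 mg/L.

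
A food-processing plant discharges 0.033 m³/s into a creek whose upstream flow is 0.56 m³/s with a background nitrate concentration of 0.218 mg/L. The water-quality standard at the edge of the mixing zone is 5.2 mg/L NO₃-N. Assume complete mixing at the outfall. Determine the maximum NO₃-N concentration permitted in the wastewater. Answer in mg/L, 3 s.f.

89.7 mg/L

Mass balance: 5.2·0.593 = 0.033·Cₑ + 0.56·0.218.
Cₑ = (3.084 − 0.1221) / 0.033 = 89.74 mg/L.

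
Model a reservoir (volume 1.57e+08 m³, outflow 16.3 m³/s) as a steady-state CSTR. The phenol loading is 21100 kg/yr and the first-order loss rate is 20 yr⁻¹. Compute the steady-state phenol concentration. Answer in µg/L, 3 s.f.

Outflow Q = 16.3 m³/s × 3.156e+07 s/yr = 5.144e+08 m³/yr.
Steady-state CSTR mass balance: W = Q·C + k·V·C, so C = W/(Q + kV).
Q + kV = 5.144e+08 + 20·1.57e+08 = 3.654e+09 m³/yr.
C = 21100/3.654e+09 = 5.774e-06 kg/m³ = 0.005774 mg/L = 5.774 µg/L.

5.77 µg/L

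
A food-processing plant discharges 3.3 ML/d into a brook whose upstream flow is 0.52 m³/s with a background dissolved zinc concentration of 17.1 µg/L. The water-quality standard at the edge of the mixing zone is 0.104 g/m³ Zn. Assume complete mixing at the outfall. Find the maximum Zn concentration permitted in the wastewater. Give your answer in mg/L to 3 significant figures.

3.3 ML/d = 0.03819 m³/s.
17.1 µg/L = 0.0171 mg/L.
Mass balance: 0.104·0.5582 = 0.03819·Cₑ + 0.52·0.0171.
Cₑ = (0.05805 − 0.008892) / 0.03819 = 1.287 mg/L.

1.29 mg/L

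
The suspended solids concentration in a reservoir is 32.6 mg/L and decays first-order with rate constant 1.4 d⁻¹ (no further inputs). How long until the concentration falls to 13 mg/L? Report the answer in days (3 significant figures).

t = ln(C₀/C)/k = ln(32.6/13)/1.4 = 0.9194/1.4 = 0.6567 d.

0.657 d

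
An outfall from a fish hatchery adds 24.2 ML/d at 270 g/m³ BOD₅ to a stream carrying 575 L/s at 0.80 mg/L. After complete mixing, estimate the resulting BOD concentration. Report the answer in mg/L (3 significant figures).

89.0 mg/L

24.2 ML/d = 0.2801 m³/s.
575 L/s = 0.575 m³/s.
By mass balance at complete mixing, C = (0.2801·270 + 0.575·0.8) / (0.2801 + 0.575) = 76.08/0.8551 = 88.98 mg/L.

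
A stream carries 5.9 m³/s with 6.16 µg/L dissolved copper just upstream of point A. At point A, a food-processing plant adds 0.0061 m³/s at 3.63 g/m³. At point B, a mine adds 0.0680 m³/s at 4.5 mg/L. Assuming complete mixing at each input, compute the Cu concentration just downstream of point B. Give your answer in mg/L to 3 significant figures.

6.16 µg/L = 0.00616 mg/L.
After input A: C = (5.9·0.00616 + 0.0061·3.63) / 5.906 = 0.009903 mg/L.
After input B: C = (5.906·0.009903 + 0.068·4.5) / 5.974 = 0.06101 mg/L.

0.0610 mg/L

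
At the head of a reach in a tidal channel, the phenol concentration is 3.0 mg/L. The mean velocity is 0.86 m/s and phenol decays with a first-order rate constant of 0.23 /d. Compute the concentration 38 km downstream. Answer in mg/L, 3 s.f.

Travel time t = 38 km / 0.86 m/s = 3.8e+04/0.86 = 4.419e+04 s = 0.5114 d.
First-order decay: C = 3.0·exp(−0.23·0.5114) = 3.0·0.889 = 2.667 mg/L.

2.67 mg/L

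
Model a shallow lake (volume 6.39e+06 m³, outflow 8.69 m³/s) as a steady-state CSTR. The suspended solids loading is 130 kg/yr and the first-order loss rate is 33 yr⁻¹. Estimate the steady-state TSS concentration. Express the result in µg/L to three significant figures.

0.268 µg/L

Outflow Q = 8.69 m³/s × 3.156e+07 s/yr = 2.742e+08 m³/yr.
Steady-state CSTR mass balance: W = Q·C + k·V·C, so C = W/(Q + kV).
Q + kV = 2.742e+08 + 33·6.39e+06 = 4.851e+08 m³/yr.
C = 130/4.851e+08 = 2.68e-07 kg/m³ = 0.000268 mg/L = 0.268 µg/L.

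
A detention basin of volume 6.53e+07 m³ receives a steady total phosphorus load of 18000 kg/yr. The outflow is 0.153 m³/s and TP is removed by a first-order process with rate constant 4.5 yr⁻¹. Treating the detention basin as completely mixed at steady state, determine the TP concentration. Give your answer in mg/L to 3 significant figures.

0.0603 mg/L

Outflow Q = 0.153 m³/s × 3.156e+07 s/yr = 4.828e+06 m³/yr.
Steady-state CSTR mass balance: W = Q·C + k·V·C, so C = W/(Q + kV).
Q + kV = 4.828e+06 + 4.5·6.53e+07 = 2.987e+08 m³/yr.
C = 18000/2.987e+08 = 6.027e-05 kg/m³ = 0.06027 mg/L.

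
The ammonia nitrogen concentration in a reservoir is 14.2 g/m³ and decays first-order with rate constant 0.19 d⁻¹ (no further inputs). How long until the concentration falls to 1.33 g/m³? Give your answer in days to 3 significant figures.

12.5 d

t = ln(C₀/C)/k = ln(14.2/1.33)/0.19 = 2.368/0.19 = 12.46 d.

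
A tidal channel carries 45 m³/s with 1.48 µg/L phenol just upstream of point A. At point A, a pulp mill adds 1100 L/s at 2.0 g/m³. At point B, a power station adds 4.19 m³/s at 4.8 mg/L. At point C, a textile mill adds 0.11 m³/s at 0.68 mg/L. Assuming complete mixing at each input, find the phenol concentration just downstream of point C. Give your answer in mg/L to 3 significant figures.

0.446 mg/L

1.48 µg/L = 0.00148 mg/L.
1100 L/s = 1.1 m³/s.
After input A: C = (45·0.00148 + 1.1·2) / 46.1 = 0.04917 mg/L.
After input B: C = (46.1·0.04917 + 4.19·4.8) / 50.29 = 0.445 mg/L.
After input C: C = (50.29·0.445 + 0.11·0.68) / 50.4 = 0.4455 mg/L.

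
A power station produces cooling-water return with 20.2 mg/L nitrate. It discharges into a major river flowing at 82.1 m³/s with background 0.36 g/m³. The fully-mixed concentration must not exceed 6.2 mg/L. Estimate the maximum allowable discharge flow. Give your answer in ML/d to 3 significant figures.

Mass balance at complete mixing: C_std·(Q_w + Q_r) = Q_w·C_e + Q_r·C_b.
Rearranging, Q_w = Q_r·(C_std − C_b)/(C_e − C_std) = 82.1·(6.2 − 0.36) / (20.2 − 6.2) = 34.25 m³/s.
= 2959 ML/d.

2960 ML/d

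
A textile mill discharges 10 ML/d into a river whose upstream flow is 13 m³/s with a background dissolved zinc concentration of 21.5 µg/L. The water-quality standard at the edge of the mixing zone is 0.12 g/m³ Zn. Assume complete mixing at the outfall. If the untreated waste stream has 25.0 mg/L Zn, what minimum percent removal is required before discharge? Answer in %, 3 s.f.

55.3 %

10 ML/d = 0.1157 m³/s.
21.5 µg/L = 0.0215 mg/L.
Mass balance: 0.12·13.12 = 0.1157·Cₑ + 13·0.0215.
Cₑ = (1.574 − 0.2795) / 0.1157 = 11.18 mg/L.
Required removal = 1 − 11.18/25.0 = 55.27 %.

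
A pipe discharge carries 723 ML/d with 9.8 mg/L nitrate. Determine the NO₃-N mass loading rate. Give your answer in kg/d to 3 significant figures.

7090 kg/d

723 ML/d = 8.368 m³/s.
Mass flux = Q·C = 8.368 m³/s × 9.8 g/m³ = 82.01 g/s.
= 82.01 g/s × 86.4 = 7085 kg/d.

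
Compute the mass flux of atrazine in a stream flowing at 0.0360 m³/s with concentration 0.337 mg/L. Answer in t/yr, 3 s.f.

Mass flux = Q·C = 0.036 m³/s × 0.337 g/m³ = 0.01213 g/s.
= 0.01213 g/s × 31.56 = 0.3829 t/yr.

0.383 t/yr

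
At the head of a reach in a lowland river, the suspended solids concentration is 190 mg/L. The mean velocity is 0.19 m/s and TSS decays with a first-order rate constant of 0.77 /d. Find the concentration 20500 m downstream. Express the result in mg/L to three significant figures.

72.6 mg/L

Travel time t = 20500 m / 0.19 m/s = 2.05e+04/0.19 = 1.079e+05 s = 1.249 d.
First-order decay: C = 190·exp(−0.77·1.249) = 190·0.3823 = 72.64 mg/L.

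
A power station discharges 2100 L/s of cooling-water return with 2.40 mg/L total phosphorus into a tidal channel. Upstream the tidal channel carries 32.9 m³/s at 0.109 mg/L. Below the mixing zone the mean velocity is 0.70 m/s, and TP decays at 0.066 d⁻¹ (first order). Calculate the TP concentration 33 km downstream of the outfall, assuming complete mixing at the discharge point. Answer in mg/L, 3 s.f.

2100 L/s = 2.1 m³/s.
After complete mixing, C₀ = (2.1·2.4 + 32.9·0.109) / 35 = 0.2465 mg/L.
Travel time t = 3.3e+04 m / 0.70 m/s = 4.714e+04 s = 0.5456 d.
C = 0.2465·exp(−0.066·0.5456) = 0.2465·0.9646 = 0.2377 mg/L.

0.238 mg/L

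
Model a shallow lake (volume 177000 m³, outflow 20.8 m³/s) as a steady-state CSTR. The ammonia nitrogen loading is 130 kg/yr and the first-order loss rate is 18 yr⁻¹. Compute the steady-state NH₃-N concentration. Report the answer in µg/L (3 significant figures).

0.197 µg/L

Outflow Q = 20.8 m³/s × 3.156e+07 s/yr = 6.564e+08 m³/yr.
Steady-state CSTR mass balance: W = Q·C + k·V·C, so C = W/(Q + kV).
Q + kV = 6.564e+08 + 18·177000 = 6.596e+08 m³/yr.
C = 130/6.596e+08 = 1.971e-07 kg/m³ = 0.0001971 mg/L = 0.1971 µg/L.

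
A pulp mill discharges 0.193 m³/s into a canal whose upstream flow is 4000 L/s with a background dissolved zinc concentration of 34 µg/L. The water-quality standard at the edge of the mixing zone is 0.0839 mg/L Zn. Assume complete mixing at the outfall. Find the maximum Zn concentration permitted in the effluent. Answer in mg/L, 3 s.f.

4000 L/s = 4 m³/s.
34 µg/L = 0.034 mg/L.
Mass balance: 0.0839·4.193 = 0.193·Cₑ + 4·0.034.
Cₑ = (0.3518 − 0.136) / 0.193 = 1.118 mg/L.

1.12 mg/L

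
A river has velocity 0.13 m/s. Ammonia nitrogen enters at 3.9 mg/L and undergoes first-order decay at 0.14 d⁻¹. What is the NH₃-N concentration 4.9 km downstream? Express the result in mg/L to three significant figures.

3.67 mg/L

Travel time t = 4.9 km / 0.13 m/s = 4900/0.13 = 3.769e+04 s = 0.4363 d.
First-order decay: C = 3.9·exp(−0.14·0.4363) = 3.9·0.9408 = 3.669 mg/L.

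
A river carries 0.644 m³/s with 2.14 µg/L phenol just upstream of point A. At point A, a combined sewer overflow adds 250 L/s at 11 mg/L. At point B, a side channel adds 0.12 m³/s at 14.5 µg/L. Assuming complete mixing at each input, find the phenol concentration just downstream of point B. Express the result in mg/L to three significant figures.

2.14 µg/L = 0.00214 mg/L.
250 L/s = 0.25 m³/s.
After input A: C = (0.644·0.00214 + 0.25·11) / 0.894 = 3.078 mg/L.
14.5 µg/L = 0.0145 mg/L.
After input B: C = (0.894·3.078 + 0.12·0.0145) / 1.014 = 2.715 mg/L.

2.72 mg/L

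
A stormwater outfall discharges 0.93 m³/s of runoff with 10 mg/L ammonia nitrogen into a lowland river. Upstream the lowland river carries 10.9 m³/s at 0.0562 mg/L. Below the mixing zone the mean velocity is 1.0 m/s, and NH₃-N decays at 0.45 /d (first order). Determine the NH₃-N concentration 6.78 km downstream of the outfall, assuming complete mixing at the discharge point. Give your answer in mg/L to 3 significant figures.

0.809 mg/L

After complete mixing, C₀ = (0.93·10 + 10.9·0.0562) / 11.83 = 0.8379 mg/L.
Travel time t = 6780 m / 1.0 m/s = 6780 s = 0.07847 d.
C = 0.8379·exp(−0.45·0.07847) = 0.8379·0.9653 = 0.8088 mg/L.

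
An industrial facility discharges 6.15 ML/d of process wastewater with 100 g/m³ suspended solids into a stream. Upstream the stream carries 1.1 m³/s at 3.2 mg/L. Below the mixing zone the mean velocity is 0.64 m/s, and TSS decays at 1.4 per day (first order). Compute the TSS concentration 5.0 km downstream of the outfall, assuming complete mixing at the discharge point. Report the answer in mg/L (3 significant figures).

8.00 mg/L

6.15 ML/d = 0.07118 m³/s.
After complete mixing, C₀ = (0.07118·100 + 1.1·3.2) / 1.171 = 9.083 mg/L.
Travel time t = 5000 m / 0.64 m/s = 7812 s = 0.09042 d.
C = 9.083·exp(−1.4·0.09042) = 9.083·0.8811 = 8.003 mg/L.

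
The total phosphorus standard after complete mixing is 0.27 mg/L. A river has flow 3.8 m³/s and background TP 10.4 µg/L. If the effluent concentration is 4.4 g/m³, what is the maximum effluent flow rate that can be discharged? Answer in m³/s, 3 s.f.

10.4 µg/L = 0.0104 mg/L.
Mass balance at complete mixing: C_std·(Q_w + Q_r) = Q_w·C_e + Q_r·C_b.
Rearranging, Q_w = Q_r·(C_std − C_b)/(C_e − C_std) = 3.8·(0.27 − 0.0104) / (4.4 − 0.27) = 0.2389 m³/s.

0.239 m³/s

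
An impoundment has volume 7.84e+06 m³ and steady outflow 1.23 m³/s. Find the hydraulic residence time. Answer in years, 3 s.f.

0.202 yr

Q = 1.23 m³/s × 3.156e+07 s/yr = 3.882e+07 m³/yr.
Hydraulic residence time τ = V/Q = 7.84e+06/3.882e+07 = 0.202 yr.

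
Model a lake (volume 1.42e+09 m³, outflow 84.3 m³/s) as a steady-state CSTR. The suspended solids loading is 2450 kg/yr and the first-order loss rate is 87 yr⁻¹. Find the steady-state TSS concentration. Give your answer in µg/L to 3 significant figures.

Outflow Q = 84.3 m³/s × 3.156e+07 s/yr = 2.66e+09 m³/yr.
Steady-state CSTR mass balance: W = Q·C + k·V·C, so C = W/(Q + kV).
Q + kV = 2.66e+09 + 87·1.42e+09 = 1.262e+11 m³/yr.
C = 2450/1.262e+11 = 1.941e-08 kg/m³ = 1.941e-05 mg/L = 0.01941 µg/L.

0.0194 µg/L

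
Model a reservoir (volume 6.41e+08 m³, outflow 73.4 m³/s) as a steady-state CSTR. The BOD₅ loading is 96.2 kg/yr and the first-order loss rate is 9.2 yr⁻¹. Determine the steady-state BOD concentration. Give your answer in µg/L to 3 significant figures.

0.0117 µg/L

Outflow Q = 73.4 m³/s × 3.156e+07 s/yr = 2.316e+09 m³/yr.
Steady-state CSTR mass balance: W = Q·C + k·V·C, so C = W/(Q + kV).
Q + kV = 2.316e+09 + 9.2·6.41e+08 = 8.214e+09 m³/yr.
C = 96.2/8.214e+09 = 1.171e-08 kg/m³ = 1.171e-05 mg/L = 0.01171 µg/L.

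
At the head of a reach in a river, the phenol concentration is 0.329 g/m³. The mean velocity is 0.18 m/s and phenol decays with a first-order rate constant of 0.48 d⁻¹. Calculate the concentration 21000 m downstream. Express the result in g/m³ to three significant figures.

Travel time t = 21000 m / 0.18 m/s = 2.1e+04/0.18 = 1.167e+05 s = 1.35 d.
First-order decay: C = 0.329·exp(−0.48·1.35) = 0.329·0.523 = 0.1721 g/m³.

0.172 g/m³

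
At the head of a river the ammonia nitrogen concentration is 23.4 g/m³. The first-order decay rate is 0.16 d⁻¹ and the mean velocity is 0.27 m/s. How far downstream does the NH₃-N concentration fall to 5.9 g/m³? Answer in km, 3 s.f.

From C = C₀·e^(−kt), t = ln(C₀/C)/k = ln(23.4/5.9)/0.16 = 1.378/0.16 = 8.611 d.
Distance = v·t = 0.27 m/s × 7.44e+05 s = 2.009e+05 m = 200.9 km.

201 km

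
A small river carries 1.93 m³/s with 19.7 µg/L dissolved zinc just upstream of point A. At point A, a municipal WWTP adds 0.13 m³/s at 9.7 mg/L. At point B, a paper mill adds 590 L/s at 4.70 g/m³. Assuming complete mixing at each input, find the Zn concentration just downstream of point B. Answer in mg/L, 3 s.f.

19.7 µg/L = 0.0197 mg/L.
After input A: C = (1.93·0.0197 + 0.13·9.7) / 2.06 = 0.6306 mg/L.
590 L/s = 0.59 m³/s.
After input B: C = (2.06·0.6306 + 0.59·4.7) / 2.65 = 1.537 mg/L.

1.54 mg/L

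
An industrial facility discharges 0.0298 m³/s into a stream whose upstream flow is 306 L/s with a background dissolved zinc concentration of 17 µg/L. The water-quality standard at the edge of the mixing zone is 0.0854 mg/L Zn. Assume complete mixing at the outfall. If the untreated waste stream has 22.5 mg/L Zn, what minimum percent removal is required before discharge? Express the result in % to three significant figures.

96.5 %

306 L/s = 0.306 m³/s.
17 µg/L = 0.017 mg/L.
Mass balance: 0.0854·0.3358 = 0.0298·Cₑ + 0.306·0.017.
Cₑ = (0.02868 − 0.005202) / 0.0298 = 0.7878 mg/L.
Required removal = 1 − 0.7878/22.5 = 96.5 %.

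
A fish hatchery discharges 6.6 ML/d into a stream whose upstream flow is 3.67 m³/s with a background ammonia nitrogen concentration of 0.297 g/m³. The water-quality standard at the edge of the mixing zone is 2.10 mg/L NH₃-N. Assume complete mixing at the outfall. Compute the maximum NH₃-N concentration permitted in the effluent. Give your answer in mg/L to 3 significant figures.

88.7 mg/L

6.6 ML/d = 0.07639 m³/s.
Mass balance: 2.1·3.746 = 0.07639·Cₑ + 3.67·0.297.
Cₑ = (7.867 − 1.09) / 0.07639 = 88.72 mg/L.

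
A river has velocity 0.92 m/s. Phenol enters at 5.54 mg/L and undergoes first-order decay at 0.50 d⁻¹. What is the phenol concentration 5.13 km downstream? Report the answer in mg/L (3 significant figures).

Travel time t = 5.13 km / 0.92 m/s = 5130/0.92 = 5576 s = 0.06454 d.
First-order decay: C = 5.54·exp(−0.50·0.06454) = 5.54·0.9682 = 5.364 mg/L.

5.36 mg/L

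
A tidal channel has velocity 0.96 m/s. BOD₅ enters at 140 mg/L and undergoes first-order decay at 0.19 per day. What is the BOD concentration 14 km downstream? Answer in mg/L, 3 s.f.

Travel time t = 14 km / 0.96 m/s = 1.4e+04/0.96 = 1.458e+04 s = 0.1688 d.
First-order decay: C = 140·exp(−0.19·0.1688) = 140·0.9684 = 135.6 mg/L.

136 mg/L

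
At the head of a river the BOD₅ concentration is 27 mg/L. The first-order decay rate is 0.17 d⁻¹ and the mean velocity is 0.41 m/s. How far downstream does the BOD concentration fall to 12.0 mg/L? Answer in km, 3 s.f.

169 km

From C = C₀·e^(−kt), t = ln(C₀/C)/k = ln(27/12.0)/0.17 = 0.8109/0.17 = 4.77 d.
Distance = v·t = 0.41 m/s × 4.121e+05 s = 1.69e+05 m = 169 km.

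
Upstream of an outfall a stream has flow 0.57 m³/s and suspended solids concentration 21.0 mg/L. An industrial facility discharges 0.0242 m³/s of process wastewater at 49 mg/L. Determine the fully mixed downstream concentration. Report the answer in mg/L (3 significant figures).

22.1 mg/L

By mass balance at complete mixing, C = (0.0242·49 + 0.57·21) / (0.0242 + 0.57) = 13.16/0.5942 = 22.14 mg/L.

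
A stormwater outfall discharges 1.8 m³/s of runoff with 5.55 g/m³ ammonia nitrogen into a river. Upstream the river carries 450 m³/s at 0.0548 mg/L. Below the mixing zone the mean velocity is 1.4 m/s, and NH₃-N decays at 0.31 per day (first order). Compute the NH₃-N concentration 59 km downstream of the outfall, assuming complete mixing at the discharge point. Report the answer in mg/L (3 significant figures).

After complete mixing, C₀ = (1.8·5.55 + 450·0.0548) / 451.8 = 0.07669 mg/L.
Travel time t = 5.9e+04 m / 1.4 m/s = 4.214e+04 s = 0.4878 d.
C = 0.07669·exp(−0.31·0.4878) = 0.07669·0.8597 = 0.06593 mg/L.

0.0659 mg/L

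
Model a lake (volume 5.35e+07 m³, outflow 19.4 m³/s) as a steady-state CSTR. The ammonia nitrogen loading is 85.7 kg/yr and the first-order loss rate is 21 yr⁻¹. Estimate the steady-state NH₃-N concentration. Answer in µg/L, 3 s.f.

0.0494 µg/L

Outflow Q = 19.4 m³/s × 3.156e+07 s/yr = 6.122e+08 m³/yr.
Steady-state CSTR mass balance: W = Q·C + k·V·C, so C = W/(Q + kV).
Q + kV = 6.122e+08 + 21·5.35e+07 = 1.736e+09 m³/yr.
C = 85.7/1.736e+09 = 4.937e-08 kg/m³ = 4.937e-05 mg/L = 0.04937 µg/L.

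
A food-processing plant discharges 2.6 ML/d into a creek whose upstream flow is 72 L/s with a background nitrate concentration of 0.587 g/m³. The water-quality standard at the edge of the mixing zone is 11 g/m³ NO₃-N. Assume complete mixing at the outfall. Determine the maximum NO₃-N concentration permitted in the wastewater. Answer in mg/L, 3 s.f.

2.6 ML/d = 0.03009 m³/s.
72 L/s = 0.072 m³/s.
Mass balance: 11·0.1021 = 0.03009·Cₑ + 0.072·0.587.
Cₑ = (1.123 − 0.04226) / 0.03009 = 35.91 mg/L.

35.9 mg/L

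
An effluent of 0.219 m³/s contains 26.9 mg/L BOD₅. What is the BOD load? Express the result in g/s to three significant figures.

Mass flux = Q·C = 0.219 m³/s × 26.9 g/m³ = 5.891 g/s.

5.89 g/s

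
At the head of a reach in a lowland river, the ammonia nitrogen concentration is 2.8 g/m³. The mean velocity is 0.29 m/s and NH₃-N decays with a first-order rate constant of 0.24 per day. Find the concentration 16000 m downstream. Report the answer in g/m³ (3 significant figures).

Travel time t = 16000 m / 0.29 m/s = 1.6e+04/0.29 = 5.517e+04 s = 0.6386 d.
First-order decay: C = 2.8·exp(−0.24·0.6386) = 2.8·0.8579 = 2.402 g/m³.

2.40 g/m³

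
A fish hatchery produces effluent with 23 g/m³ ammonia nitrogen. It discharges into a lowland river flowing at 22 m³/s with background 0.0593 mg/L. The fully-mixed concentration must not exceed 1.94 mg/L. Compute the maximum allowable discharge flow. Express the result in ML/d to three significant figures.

170 ML/d

Mass balance at complete mixing: C_std·(Q_w + Q_r) = Q_w·C_e + Q_r·C_b.
Rearranging, Q_w = Q_r·(C_std − C_b)/(C_e − C_std) = 22·(1.94 − 0.0593) / (23 − 1.94) = 1.965 m³/s.
= 169.7 ML/d.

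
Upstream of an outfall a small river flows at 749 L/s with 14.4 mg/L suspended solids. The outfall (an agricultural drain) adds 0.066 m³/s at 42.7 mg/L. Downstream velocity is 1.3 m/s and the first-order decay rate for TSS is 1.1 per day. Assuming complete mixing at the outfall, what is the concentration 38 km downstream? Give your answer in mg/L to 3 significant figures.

11.5 mg/L

749 L/s = 0.749 m³/s.
After complete mixing, C₀ = (0.066·42.7 + 0.749·14.4) / 0.815 = 16.69 mg/L.
Travel time t = 3.8e+04 m / 1.3 m/s = 2.923e+04 s = 0.3383 d.
C = 16.69·exp(−1.1·0.3383) = 16.69·0.6893 = 11.5 mg/L.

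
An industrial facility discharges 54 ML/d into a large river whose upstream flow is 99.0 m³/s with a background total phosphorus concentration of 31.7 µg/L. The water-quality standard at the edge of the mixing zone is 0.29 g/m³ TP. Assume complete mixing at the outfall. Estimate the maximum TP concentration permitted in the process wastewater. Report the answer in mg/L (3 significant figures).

54 ML/d = 0.625 m³/s.
31.7 µg/L = 0.0317 mg/L.
Mass balance: 0.29·99.62 = 0.625·Cₑ + 99·0.0317.
Cₑ = (28.89 − 3.138) / 0.625 = 41.2 mg/L.

41.2 mg/L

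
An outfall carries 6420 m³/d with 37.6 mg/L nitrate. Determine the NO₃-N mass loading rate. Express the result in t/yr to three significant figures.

88.2 t/yr

6420 m³/d = 0.07431 m³/s.
Mass flux = Q·C = 0.07431 m³/s × 37.6 g/m³ = 2.794 g/s.
= 2.794 g/s × 31.56 = 88.17 t/yr.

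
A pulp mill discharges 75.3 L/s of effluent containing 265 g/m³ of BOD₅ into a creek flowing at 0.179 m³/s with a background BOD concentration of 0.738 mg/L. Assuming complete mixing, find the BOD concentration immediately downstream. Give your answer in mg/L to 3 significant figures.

75.3 L/s = 0.0753 m³/s.
Conservation of mass across the mixing zone: C = (0.0753·265 + 0.179·0.738) / (0.0753 + 0.179) = 20.09/0.2543 = 78.99 mg/L.

79.0 mg/L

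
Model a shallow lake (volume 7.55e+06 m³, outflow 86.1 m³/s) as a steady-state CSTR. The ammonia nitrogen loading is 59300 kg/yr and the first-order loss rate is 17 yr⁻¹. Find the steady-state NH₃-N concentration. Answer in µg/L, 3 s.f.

20.8 µg/L

Outflow Q = 86.1 m³/s × 3.156e+07 s/yr = 2.717e+09 m³/yr.
Steady-state CSTR mass balance: W = Q·C + k·V·C, so C = W/(Q + kV).
Q + kV = 2.717e+09 + 17·7.55e+06 = 2.845e+09 m³/yr.
C = 59300/2.845e+09 = 2.084e-05 kg/m³ = 0.02084 mg/L = 20.84 µg/L.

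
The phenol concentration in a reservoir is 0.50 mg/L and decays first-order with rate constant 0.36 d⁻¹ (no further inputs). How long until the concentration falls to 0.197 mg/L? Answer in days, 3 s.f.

t = ln(C₀/C)/k = ln(0.50/0.197)/0.36 = 0.9314/0.36 = 2.587 d.

2.59 d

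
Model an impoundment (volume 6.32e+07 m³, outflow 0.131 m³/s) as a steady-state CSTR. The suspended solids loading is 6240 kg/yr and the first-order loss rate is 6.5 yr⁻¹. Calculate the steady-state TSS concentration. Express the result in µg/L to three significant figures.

Outflow Q = 0.131 m³/s × 3.156e+07 s/yr = 4.134e+06 m³/yr.
Steady-state CSTR mass balance: W = Q·C + k·V·C, so C = W/(Q + kV).
Q + kV = 4.134e+06 + 6.5·6.32e+07 = 4.149e+08 m³/yr.
C = 6240/4.149e+08 = 1.504e-05 kg/m³ = 0.01504 mg/L = 15.04 µg/L.

15.0 µg/L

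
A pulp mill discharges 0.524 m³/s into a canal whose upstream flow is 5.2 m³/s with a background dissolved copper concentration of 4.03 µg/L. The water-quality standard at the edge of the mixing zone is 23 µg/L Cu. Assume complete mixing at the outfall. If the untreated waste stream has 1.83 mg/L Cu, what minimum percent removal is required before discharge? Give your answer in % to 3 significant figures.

4.03 µg/L = 0.00403 mg/L.
23 µg/L = 0.023 mg/L.
Mass balance: 0.023·5.724 = 0.524·Cₑ + 5.2·0.00403.
Cₑ = (0.1317 − 0.02096) / 0.524 = 0.2113 mg/L.
Required removal = 1 − 0.2113/1.83 = 88.46 %.

88.5 %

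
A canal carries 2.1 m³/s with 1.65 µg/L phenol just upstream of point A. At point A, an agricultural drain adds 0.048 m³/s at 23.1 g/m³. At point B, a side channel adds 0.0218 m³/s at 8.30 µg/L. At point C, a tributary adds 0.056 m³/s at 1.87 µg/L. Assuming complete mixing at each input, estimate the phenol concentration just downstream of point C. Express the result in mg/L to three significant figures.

0.500 mg/L

1.65 µg/L = 0.00165 mg/L.
After input A: C = (2.1·0.00165 + 0.048·23.1) / 2.148 = 0.5178 mg/L.
8.30 µg/L = 0.0083 mg/L.
After input B: C = (2.148·0.5178 + 0.0218·0.0083) / 2.17 = 0.5127 mg/L.
1.87 µg/L = 0.00187 mg/L.
After input C: C = (2.17·0.5127 + 0.056·0.00187) / 2.226 = 0.4998 mg/L.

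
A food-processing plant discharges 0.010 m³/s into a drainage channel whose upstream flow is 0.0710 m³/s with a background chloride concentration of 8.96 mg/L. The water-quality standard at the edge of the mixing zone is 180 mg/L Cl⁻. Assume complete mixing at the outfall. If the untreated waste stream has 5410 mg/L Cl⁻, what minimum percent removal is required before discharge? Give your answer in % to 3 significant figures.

74.2 %

Mass balance: 180·0.081 = 0.01·Cₑ + 0.071·8.96.
Cₑ = (14.58 − 0.6362) / 0.01 = 1394 mg/L.
Required removal = 1 − 1394/5410 = 74.23 %.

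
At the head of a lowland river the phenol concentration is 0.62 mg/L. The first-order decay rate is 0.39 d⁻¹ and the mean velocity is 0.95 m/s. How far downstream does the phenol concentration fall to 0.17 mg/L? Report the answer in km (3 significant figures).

From C = C₀·e^(−kt), t = ln(C₀/C)/k = ln(0.62/0.17)/0.39 = 1.294/0.39 = 3.318 d.
Distance = v·t = 0.95 m/s × 2.867e+05 s = 2.723e+05 m = 272.3 km.

272 km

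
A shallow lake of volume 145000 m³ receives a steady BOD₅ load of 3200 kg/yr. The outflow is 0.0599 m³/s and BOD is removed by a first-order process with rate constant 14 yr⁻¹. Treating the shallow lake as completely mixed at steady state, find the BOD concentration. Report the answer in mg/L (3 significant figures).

0.816 mg/L

Outflow Q = 0.0599 m³/s × 3.156e+07 s/yr = 1.89e+06 m³/yr.
Steady-state CSTR mass balance: W = Q·C + k·V·C, so C = W/(Q + kV).
Q + kV = 1.89e+06 + 14·145000 = 3.92e+06 m³/yr.
C = 3200/3.92e+06 = 0.0008163 kg/m³ = 0.8163 mg/L.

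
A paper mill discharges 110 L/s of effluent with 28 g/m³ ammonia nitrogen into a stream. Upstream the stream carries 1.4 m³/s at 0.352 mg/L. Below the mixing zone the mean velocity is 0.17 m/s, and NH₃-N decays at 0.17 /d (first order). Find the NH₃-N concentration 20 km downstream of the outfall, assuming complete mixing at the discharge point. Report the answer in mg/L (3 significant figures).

110 L/s = 0.11 m³/s.
After complete mixing, C₀ = (0.11·28 + 1.4·0.352) / 1.51 = 2.366 mg/L.
Travel time t = 2e+04 m / 0.17 m/s = 1.176e+05 s = 1.362 d.
C = 2.366·exp(−0.17·1.362) = 2.366·0.7934 = 1.877 mg/L.

1.88 mg/L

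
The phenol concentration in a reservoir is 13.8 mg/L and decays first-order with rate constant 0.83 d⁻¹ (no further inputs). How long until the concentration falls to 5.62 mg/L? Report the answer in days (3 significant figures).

t = ln(C₀/C)/k = ln(13.8/5.62)/0.83 = 0.8983/0.83 = 1.082 d.

1.08 d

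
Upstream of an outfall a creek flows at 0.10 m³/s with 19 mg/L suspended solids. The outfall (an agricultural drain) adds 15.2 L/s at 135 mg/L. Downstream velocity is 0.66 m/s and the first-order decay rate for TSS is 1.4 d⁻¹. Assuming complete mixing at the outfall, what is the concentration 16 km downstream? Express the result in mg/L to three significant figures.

23.2 mg/L

15.2 L/s = 0.0152 m³/s.
After complete mixing, C₀ = (0.0152·135 + 0.1·19) / 0.1152 = 34.31 mg/L.
Travel time t = 1.6e+04 m / 0.66 m/s = 2.424e+04 s = 0.2806 d.
C = 34.31·exp(−1.4·0.2806) = 34.31·0.6752 = 23.16 mg/L.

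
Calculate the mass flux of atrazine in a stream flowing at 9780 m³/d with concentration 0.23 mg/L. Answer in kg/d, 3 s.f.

9780 m³/d = 0.1132 m³/s.
Mass flux = Q·C = 0.1132 m³/s × 0.23 g/m³ = 0.02603 g/s.
= 0.02603 g/s × 86.4 = 2.249 kg/d.

2.25 kg/d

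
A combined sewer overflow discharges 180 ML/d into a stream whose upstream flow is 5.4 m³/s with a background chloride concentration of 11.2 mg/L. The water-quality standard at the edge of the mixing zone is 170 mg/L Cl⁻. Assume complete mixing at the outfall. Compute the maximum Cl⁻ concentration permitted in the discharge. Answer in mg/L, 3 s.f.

582 mg/L

180 ML/d = 2.083 m³/s.
Mass balance: 170·7.483 = 2.083·Cₑ + 5.4·11.2.
Cₑ = (1272 − 60.48) / 2.083 = 581.6 mg/L.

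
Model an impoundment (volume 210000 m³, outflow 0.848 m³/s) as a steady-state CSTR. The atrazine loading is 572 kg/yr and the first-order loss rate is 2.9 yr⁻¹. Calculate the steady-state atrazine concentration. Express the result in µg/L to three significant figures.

20.9 µg/L

Outflow Q = 0.848 m³/s × 3.156e+07 s/yr = 2.676e+07 m³/yr.
Steady-state CSTR mass balance: W = Q·C + k·V·C, so C = W/(Q + kV).
Q + kV = 2.676e+07 + 2.9·210000 = 2.737e+07 m³/yr.
C = 572/2.737e+07 = 2.09e-05 kg/m³ = 0.0209 mg/L = 20.9 µg/L.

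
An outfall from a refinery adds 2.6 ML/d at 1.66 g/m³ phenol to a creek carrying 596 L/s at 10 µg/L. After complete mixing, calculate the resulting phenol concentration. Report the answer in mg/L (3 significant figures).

2.6 ML/d = 0.03009 m³/s.
596 L/s = 0.596 m³/s.
10 µg/L = 0.01 mg/L.
By mass balance at complete mixing, C = (0.03009·1.66 + 0.596·0.01) / (0.03009 + 0.596) = 0.05591/0.6261 = 0.08931 mg/L.

0.0893 mg/L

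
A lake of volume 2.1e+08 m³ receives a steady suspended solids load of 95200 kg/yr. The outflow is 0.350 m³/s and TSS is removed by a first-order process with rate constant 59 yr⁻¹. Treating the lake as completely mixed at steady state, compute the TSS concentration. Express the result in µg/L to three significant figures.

Outflow Q = 0.350 m³/s × 3.156e+07 s/yr = 1.105e+07 m³/yr.
Steady-state CSTR mass balance: W = Q·C + k·V·C, so C = W/(Q + kV).
Q + kV = 1.105e+07 + 59·2.1e+08 = 1.24e+10 m³/yr.
C = 95200/1.24e+10 = 7.677e-06 kg/m³ = 0.007677 mg/L = 7.677 µg/L.

7.68 µg/L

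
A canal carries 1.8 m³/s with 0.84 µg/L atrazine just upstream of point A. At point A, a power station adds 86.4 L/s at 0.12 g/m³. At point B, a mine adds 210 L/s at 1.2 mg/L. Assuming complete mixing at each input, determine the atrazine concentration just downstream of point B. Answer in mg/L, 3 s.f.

0.84 µg/L = 0.00084 mg/L.
86.4 L/s = 0.0864 m³/s.
After input A: C = (1.8·0.00084 + 0.0864·0.12) / 1.886 = 0.006298 mg/L.
210 L/s = 0.21 m³/s.
After input B: C = (1.886·0.006298 + 0.21·1.2) / 2.096 = 0.1259 mg/L.

0.126 mg/L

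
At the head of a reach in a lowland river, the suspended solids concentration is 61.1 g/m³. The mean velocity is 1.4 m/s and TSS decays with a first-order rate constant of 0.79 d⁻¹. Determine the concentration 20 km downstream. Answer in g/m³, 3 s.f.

Travel time t = 20 km / 1.4 m/s = 2e+04/1.4 = 1.429e+04 s = 0.1653 d.
First-order decay: C = 61.1·exp(−0.79·0.1653) = 61.1·0.8775 = 53.62 g/m³.

53.6 g/m³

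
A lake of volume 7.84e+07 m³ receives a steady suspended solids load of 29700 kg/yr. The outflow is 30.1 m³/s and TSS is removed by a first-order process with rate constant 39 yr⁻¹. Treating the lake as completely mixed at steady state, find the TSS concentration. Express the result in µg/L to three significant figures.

7.41 µg/L

Outflow Q = 30.1 m³/s × 3.156e+07 s/yr = 9.499e+08 m³/yr.
Steady-state CSTR mass balance: W = Q·C + k·V·C, so C = W/(Q + kV).
Q + kV = 9.499e+08 + 39·7.84e+07 = 4.007e+09 m³/yr.
C = 29700/4.007e+09 = 7.411e-06 kg/m³ = 0.007411 mg/L = 7.411 µg/L.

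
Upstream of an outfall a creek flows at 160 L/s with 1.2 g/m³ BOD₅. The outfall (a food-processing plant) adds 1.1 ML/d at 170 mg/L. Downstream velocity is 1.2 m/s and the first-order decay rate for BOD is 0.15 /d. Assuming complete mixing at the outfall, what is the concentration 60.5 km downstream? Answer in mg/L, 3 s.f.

12.5 mg/L

1.1 ML/d = 0.01273 m³/s.
160 L/s = 0.16 m³/s.
After complete mixing, C₀ = (0.01273·170 + 0.16·1.2) / 0.1727 = 13.64 mg/L.
Travel time t = 6.05e+04 m / 1.2 m/s = 5.042e+04 s = 0.5835 d.
C = 13.64·exp(−0.15·0.5835) = 13.64·0.9162 = 12.5 mg/L.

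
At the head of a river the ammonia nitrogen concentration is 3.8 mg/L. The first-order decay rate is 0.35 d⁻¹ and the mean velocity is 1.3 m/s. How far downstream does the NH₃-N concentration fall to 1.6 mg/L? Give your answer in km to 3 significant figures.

From C = C₀·e^(−kt), t = ln(C₀/C)/k = ln(3.8/1.6)/0.35 = 0.865/0.35 = 2.471 d.
Distance = v·t = 1.3 m/s × 2.135e+05 s = 2.776e+05 m = 277.6 km.

278 km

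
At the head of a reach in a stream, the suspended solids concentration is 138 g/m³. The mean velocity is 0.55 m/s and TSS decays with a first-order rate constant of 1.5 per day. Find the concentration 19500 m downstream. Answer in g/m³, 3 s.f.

74.6 g/m³

Travel time t = 19500 m / 0.55 m/s = 1.95e+04/0.55 = 3.545e+04 s = 0.4104 d.
First-order decay: C = 138·exp(−1.5·0.4104) = 138·0.5404 = 74.57 g/m³.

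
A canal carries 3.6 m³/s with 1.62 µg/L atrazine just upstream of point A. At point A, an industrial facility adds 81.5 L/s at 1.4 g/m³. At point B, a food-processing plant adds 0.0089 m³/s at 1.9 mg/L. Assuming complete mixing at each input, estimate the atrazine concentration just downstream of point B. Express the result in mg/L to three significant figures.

1.62 µg/L = 0.00162 mg/L.
81.5 L/s = 0.0815 m³/s.
After input A: C = (3.6·0.00162 + 0.0815·1.4) / 3.682 = 0.03258 mg/L.
After input B: C = (3.682·0.03258 + 0.0089·1.9) / 3.69 = 0.03708 mg/L.

0.0371 mg/L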